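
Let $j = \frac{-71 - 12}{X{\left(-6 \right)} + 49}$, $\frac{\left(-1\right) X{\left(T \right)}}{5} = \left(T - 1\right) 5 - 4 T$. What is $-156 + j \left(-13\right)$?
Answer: $- \frac{1165}{8} \approx -145.63$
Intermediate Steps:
$X{\left(T \right)} = 25 - 5 T$ ($X{\left(T \right)} = - 5 \left(\left(T - 1\right) 5 - 4 T\right) = - 5 \left(\left(-1 + T\right) 5 - 4 T\right) = - 5 \left(\left(-5 + 5 T\right) - 4 T\right) = - 5 \left(-5 + T\right) = 25 - 5 T$)
$j = - \frac{83}{104}$ ($j = \frac{-71 - 12}{\left(25 - -30\right) + 49} = - \frac{83}{\left(25 + 30\right) + 49} = - \frac{83}{55 + 49} = - \frac{83}{104} \approx -0.79808$)
$-156 + j \left(-13\right) = -156 - - \frac{83}{8} = -156 + \frac{83}{8} = - \frac{1165}{8}$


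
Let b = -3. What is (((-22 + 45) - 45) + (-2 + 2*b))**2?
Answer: 900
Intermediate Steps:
(((-22 + 45) - 45) + (-2 + 2*b))**2 = (((-22 + 45) - 45) + (-2 + 2*(-3)))**2 = ((23 - 45) + (-2 - 6))**2 = (-22 - 8)**2 = (-30)**2 = 900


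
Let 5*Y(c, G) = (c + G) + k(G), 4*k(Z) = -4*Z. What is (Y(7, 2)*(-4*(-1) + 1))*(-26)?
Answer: -182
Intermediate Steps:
k(Z) = -Z (k(Z) = (-4*Z)/4 = -Z)
Y(c, G) = c/5 (Y(c, G) = ((c + G) - G)/5 = ((G + c) - G)/5 = c/5)
(Y(7, 2)*(-4*(-1) + 1))*(-26) = (((⅕)*7)*(-4*(-1) + 1))*(-26) = (7*(4 + 1)/5)*(-26) = ((7/5)*5)*(-26) = 7*(-26) = -182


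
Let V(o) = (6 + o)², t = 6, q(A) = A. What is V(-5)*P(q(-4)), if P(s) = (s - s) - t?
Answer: -6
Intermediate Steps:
P(s) = -6 (P(s) = (s - s) - 1*6 = 0 - 6 = -6)
V(-5)*P(q(-4)) = (6 - 5)²*(-6) = 1²*(-6) = 1*(-6) = -6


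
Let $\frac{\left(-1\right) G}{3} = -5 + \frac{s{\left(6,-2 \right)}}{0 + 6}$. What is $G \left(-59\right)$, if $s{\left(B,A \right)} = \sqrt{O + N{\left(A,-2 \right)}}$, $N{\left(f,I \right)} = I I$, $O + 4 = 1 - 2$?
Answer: $-885 + \frac{59 i}{2} \approx -885.0 + 29.5 i$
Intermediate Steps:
$O = -5$ ($O = -4 + \left(1 - 2\right) = -4 - 1 = -5$)
$N{\left(f,I \right)} = I^{2}$
$s{\left(B,A \right)} = i$ ($s{\left(B,A \right)} = \sqrt{-5 + \left(-2\right)^{2}} = \sqrt{-5 + 4} = \sqrt{-1} = i$)
$G = 15 - \frac{i}{2}$ ($G = - 3 \left(-5 + \frac{i}{0 + 6}\right) = - 3 \left(-5 + \frac{i}{6}\right) = 15 - \frac{i}{2} \approx 15.0 - 0.5 i$)
$G \left(-59\right) = \left(15 - \frac{i}{2}\right) \left(-59\right) = -885 + \frac{59 i}{2}$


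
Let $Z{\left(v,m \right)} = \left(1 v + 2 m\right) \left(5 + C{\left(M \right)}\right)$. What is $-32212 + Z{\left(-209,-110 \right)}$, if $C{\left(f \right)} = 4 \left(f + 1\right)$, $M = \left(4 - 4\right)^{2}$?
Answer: $-36073$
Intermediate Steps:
$M = 0$ ($M = 0^{2} = 0$)
$C{\left(f \right)} = 4 + 4 f$ ($C{\left(f \right)} = 4 \left(1 + f\right) = 4 + 4 f$)
$Z{\left(v,m \right)} = 9 v + 18 m$ ($Z{\left(v,m \right)} = \left(1 v + 2 m\right) \left(5 + \left(4 + 4 \cdot 0\right)\right) = \left(v + 2 m\right) \left(5 + \left(4 + 0\right)\right) = \left(v + 2 m\right) \left(5 + 4\right) = \left(v + 2 m\right) 9 = 9 v + 18 m$)
$-32212 + Z{\left(-209,-110 \right)} = -32212 + \left(9 \left(-209\right) + 18 \left(-110\right)\right) = -32212 - 3861 = -36073$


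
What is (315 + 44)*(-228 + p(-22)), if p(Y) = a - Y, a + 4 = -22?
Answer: -83288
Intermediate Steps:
a = -26 (a = -4 - 22 = -26)
p(Y) = -26 - Y
(315 + 44)*(-228 + p(-22)) = (315 + 44)*(-228 + (-26 - 1*(-22))) = 359*(-228 + (-26 + 22)) = 359*(-228 - 4) = 359*(-232) = -83288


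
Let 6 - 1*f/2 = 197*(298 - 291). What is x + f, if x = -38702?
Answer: -41448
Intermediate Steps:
f = -2746 (f = 12 - 394*(298 - 291) = 12 - 394*7 = 12 - 2*1379 = 12 - 2758 = -2746)
x + f = -38702 - 2746 = -41448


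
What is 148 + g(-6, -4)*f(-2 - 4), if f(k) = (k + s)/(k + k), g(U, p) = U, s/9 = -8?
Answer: 109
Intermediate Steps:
s = -72 (s = 9*(-8) = -72)
f(k) = (-72 + k)/(2*k) (f(k) = (k - 72)/(k + k) = (-72 + k)/((2*k)) = (-72 + k)*(1/(2*k)) = (-72 + k)/(2*k))
148 + g(-6, -4)*f(-2 - 4) = 148 - 3*(-72 + (-2 - 4))/(-2 - 4) = 148 - 3*(-72 - 6)/(-6) = 148 - 3*(-1)*(-78)/6 = 148 - 6*13/2 = 148 - 39 = 109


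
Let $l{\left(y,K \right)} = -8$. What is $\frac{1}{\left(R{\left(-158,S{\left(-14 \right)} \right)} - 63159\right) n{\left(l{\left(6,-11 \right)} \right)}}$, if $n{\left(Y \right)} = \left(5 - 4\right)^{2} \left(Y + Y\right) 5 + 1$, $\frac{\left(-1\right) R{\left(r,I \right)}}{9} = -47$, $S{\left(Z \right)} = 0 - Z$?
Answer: $\frac{1}{4956144} \approx 2.0177 \cdot 10^{-7}$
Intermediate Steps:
$S{\left(Z \right)} = - Z$
$R{\left(r,I \right)} = 423$ ($R{\left(r,I \right)} = \left(-9\right) \left(-47\right) = 423$)
$n{\left(Y \right)} = 1 + 10 Y$ ($n{\left(Y \right)} = 1^{2} \cdot 2 Y 5 + 1 = 1 \cdot 2 Y 5 + 1 = 2 Y 5 + 1 = 10 Y + 1 = 1 + 10 Y$)
$\frac{1}{\left(R{\left(-158,S{\left(-14 \right)} \right)} - 63159\right) n{\left(l{\left(6,-11 \right)} \right)}} = \frac{1}{\left(423 - 63159\right) \left(1 + 10 \left(-8\right)\right)} = \frac{1}{\left(-62736\right) \left(1 - 80\right)} = - \frac{1}{62736 \left(-79\right)} = \left(- \frac{1}{62736}\right) \left(- \frac{1}{79}\right) = \frac{1}{4956144}$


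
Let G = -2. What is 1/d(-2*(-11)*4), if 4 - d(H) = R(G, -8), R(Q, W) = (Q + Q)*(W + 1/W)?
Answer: -2/57 ≈ -0.035088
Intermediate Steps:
R(Q, W) = 2*Q*(W + 1/W) (R(Q, W) = (2*Q)*(W + 1/W) = 2*Q*(W + 1/W))
d(H) = -57/2 (d(H) = 4 - 2*(-2)*(1 + (-8)²)/(-8) = 4 - 2*(-2)*(-1)*(1 + 64)/8 = 4 - 2*(-2)*(-1)*65/8 = 4 - 1*65/2 = 4 - 65/2 = -57/2)
1/d(-2*(-11)*4) = 1/(-57/2) = -2/57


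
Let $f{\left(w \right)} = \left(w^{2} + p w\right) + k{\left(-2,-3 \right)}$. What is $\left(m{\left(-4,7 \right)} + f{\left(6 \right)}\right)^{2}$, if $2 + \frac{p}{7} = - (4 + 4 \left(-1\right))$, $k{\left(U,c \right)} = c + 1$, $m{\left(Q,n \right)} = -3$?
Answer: $2809$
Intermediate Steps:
$k{\left(U,c \right)} = 1 + c$
$p = -14$ ($p = -14 + 7 \left(- (4 + 4 \left(-1\right))\right) = -14 + 7 \left(- (4 - 4)\right) = -14 + 7 \left(\left(-1\right) 0\right) = -14 + 7 \cdot 0 = -14 + 0 = -14$)
$f{\left(w \right)} = -2 + w^{2} - 14 w$ ($f{\left(w \right)} = \left(w^{2} - 14 w\right) + \left(1 - 3\right) = \left(w^{2} - 14 w\right) - 2 = -2 + w^{2} - 14 w$)
$\left(m{\left(-4,7 \right)} + f{\left(6 \right)}\right)^{2} = \left(-3 - \left(86 - 36\right)\right)^{2} = \left(-3 - 50\right)^{2} = \left(-53\right)^{2} = 2809$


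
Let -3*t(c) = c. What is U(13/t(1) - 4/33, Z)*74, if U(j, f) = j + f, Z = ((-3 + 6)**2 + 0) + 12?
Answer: -44252/33 ≈ -1341.0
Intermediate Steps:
t(c) = -c/3
Z = 21 (Z = (3**2 + 0) + 12 = (9 + 0) + 12 = 9 + 12 = 21)
U(j, f) = f + j
U(13/t(1) - 4/33, Z)*74 = (21 + (13/((-1/3*1)) - 4/33))*74 = (21 + (13/(-1/3) - 4*1/33))*74 = (21 + (13*(-3) - 4/33))*74 = (21 + (-39 - 4/33))*74 = (21 - 1291/33)*74 = -598/33*74 = -44252/33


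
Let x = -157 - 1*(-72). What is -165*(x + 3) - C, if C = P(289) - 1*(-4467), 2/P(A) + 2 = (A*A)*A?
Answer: 218758769719/24137567 ≈ 9063.0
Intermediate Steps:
x = -85 (x = -157 + 72 = -85)
P(A) = 2/(-2 + A**3) (P(A) = 2/(-2 + (A*A)*A) = 2/(-2 + A**2*A) = 2/(-2 + A**3))
C = 107822511791/24137567 (C = 2/(-2 + 289**3) - 1*(-4467) = 2/(-2 + 24137569) + 4467 = 2/24137567 + 4467 = 107822511791/24137567 ≈ 4467.0)
-165*(x + 3) - C = -165*(-85 + 3) - 1*107822511791/24137567 = -165*(-82) - 107822511791/24137567 = 13530 - 107822511791/24137567 = 218758769719/24137567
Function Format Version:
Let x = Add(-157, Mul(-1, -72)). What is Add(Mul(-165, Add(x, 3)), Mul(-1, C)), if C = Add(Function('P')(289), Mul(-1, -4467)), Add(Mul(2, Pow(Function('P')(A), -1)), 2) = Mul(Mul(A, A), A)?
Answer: Rational(218758769719, 24137567) ≈ 9063.0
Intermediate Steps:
x = -85 (x = Add(-157, 72) = -85)
Function('P')(A) = Mul(2, Pow(Add(-2, Pow(A, 3)), -1)) (Function('P')(A) = Mul(2, Pow(Add(-2, Mul(Mul(A, A), A)), -1)) = Mul(2, Pow(Add(-2, Mul(Pow(A, 2), A)), -1)) = Mul(2, Pow(Add(-2, Pow(A, 3)), -1)))
C = Rational(107822511791, 24137567) (C = Add(Mul(2, Pow(Add(-2, Pow(289, 3)), -1)), Mul(-1, -4467)) = Add(Mul(2, Pow(Add(-2, 24137569), -1)), 4467) = Add(Mul(2, Pow(24137567, -1)), 4467) = Add(Mul(2, Rational(1, 24137567)), 4467) = Add(Rational(2, 24137567), 4467) = Rational(107822511791, 24137567) ≈ 4467.0)
Add(Mul(-165, Add(x, 3)), Mul(-1, C)) = Add(Mul(-165, Add(-85, 3)), Mul(-1, Rational(107822511791, 24137567))) = Add(Mul(-165, -82), Rational(-107822511791, 24137567)) = Add(13530, Rational(-107822511791, 24137567)) = Rational(218758769719, 24137567)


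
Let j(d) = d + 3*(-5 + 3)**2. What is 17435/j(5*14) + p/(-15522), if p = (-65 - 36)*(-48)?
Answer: 45038089/212134 ≈ 212.31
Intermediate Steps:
j(d) = 12 + d (j(d) = d + 3*(-2)**2 = d + 3*4 = d + 12 = 12 + d)
p = 4848 (p = -101*(-48) = 4848)
17435/j(5*14) + p/(-15522) = 17435/(12 + 5*14) + 4848/(-15522) = 17435/(12 + 70) + 4848*(-1/15522) = 17435/82 - 808/2587 = 45038089/212134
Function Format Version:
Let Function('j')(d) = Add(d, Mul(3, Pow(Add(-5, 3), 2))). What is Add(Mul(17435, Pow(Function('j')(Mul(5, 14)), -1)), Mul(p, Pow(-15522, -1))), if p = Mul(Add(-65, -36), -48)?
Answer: Rational(45038089, 212134) ≈ 212.31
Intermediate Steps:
Function('j')(d) = Add(12, d) (Function('j')(d) = Add(d, Mul(3, Pow(-2, 2))) = Add(d, Mul(3, 4)) = Add(d, 12) = Add(12, d))
p = 4848 (p = Mul(-101, -48) = 4848)
Add(Mul(17435, Pow(Function('j')(Mul(5, 14)), -1)), Mul(p, Pow(-15522, -1))) = Add(Mul(17435, Pow(Add(12, Mul(5, 14)), -1)), Mul(4848, Pow(-15522, -1))) = Add(Mul(17435, Pow(Add(12, 70), -1)), Mul(4848, Rational(-1, 15522))) = Add(Mul(17435, Pow(82, -1)), Rational(-808, 2587)) = Add(Mul(17435, Rational(1, 82)), Rational(-808, 2587)) = Add(Rational(17435, 82), Rational(-808, 2587)) = Rational(45038089, 212134)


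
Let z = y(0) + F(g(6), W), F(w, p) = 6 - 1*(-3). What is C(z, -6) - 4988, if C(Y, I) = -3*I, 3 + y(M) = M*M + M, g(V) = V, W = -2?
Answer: -4970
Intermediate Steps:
F(w, p) = 9 (F(w, p) = 6 + 3 = 9)
y(M) = -3 + M + M² (y(M) = -3 + (M*M + M) = -3 + (M² + M) = -3 + (M + M²) = -3 + M + M²)
z = 6 (z = (-3 + 0 + 0²) + 9 = (-3 + 0 + 0) + 9 = -3 + 9 = 6)
C(z, -6) - 4988 = -3*(-6) - 4988 = 18 - 4988 = -4970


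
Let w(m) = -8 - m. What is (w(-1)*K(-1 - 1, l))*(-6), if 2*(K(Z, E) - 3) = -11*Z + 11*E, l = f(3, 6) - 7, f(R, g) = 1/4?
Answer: -3885/4 ≈ -971.25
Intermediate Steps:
f(R, g) = ¼
l = -27/4 (l = ¼ - 7 = -27/4 ≈ -6.7500)
K(Z, E) = 3 - 11*Z/2 + 11*E/2 (K(Z, E) = 3 + (-11*Z + 11*E)/2 = 3 + (-11*Z/2 + 11*E/2) = 3 - 11*Z/2 + 11*E/2)
(w(-1)*K(-1 - 1, l))*(-6) = ((-8 - 1*(-1))*(3 - 11*(-1 - 1)/2 + (11/2)*(-27/4)))*(-6) = ((-8 + 1)*(3 - 11/2*(-2) - 297/8))*(-6) = -7*(3 + 11 - 297/8)*(-6) = -7*(-185/8)*(-6) = (1295/8)*(-6) = -3885/4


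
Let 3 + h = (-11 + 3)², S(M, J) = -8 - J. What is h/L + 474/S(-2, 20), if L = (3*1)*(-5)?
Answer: -4409/210 ≈ -20.995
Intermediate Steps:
L = -15 (L = 3*(-5) = -15)
h = 61 (h = -3 + (-11 + 3)² = -3 + (-8)² = -3 + 64 = 61)
h/L + 474/S(-2, 20) = 61/(-15) + 474/(-8 - 1*20) = 61*(-1/15) + 474/(-8 - 20) = -61/15 + 474/(-28) = -61/15 + 474*(-1/28) = -61/15 - 237/14 = -4409/210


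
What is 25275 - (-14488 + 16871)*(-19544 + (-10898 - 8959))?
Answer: 93917858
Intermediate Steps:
25275 - (-14488 + 16871)*(-19544 + (-10898 - 8959)) = 25275 - 2383*(-19544 - 19857) = 25275 - 2383*(-39401) = 25275 - 1*(-93892583) = 25275 + 93892583 = 93917858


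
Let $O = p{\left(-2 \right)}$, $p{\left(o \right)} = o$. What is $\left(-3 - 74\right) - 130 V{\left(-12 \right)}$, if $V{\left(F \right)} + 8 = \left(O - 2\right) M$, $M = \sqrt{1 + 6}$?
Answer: $963 + 520 \sqrt{7} \approx 2338.8$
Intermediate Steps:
$M = \sqrt{7} \approx 2.6458$
$O = -2$
$V{\left(F \right)} = -8 - 4 \sqrt{7}$ ($V{\left(F \right)} = -8 + \left(-2 - 2\right) \sqrt{7} = -8 - 4 \sqrt{7}$)
$\left(-3 - 74\right) - 130 V{\left(-12 \right)} = \left(-3 - 74\right) - 130 \left(-8 - 4 \sqrt{7}\right) = -77 + \left(1040 + 520 \sqrt{7}\right) = 963 + 520 \sqrt{7}$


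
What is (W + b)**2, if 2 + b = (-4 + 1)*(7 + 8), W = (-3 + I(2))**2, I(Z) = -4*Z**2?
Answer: 98596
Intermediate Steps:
W = 361 (W = (-3 - 4*2**2)**2 = (-3 - 4*4)**2 = (-3 - 16)**2 = (-19)**2 = 361)
b = -47 (b = -2 + (-4 + 1)*(7 + 8) = -2 - 3*15 = -2 - 45 = -47)
(W + b)**2 = (361 - 47)**2 = 314**2 = 98596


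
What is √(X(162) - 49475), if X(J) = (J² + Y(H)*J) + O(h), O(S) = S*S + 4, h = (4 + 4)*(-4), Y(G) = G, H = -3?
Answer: 3*I*√2521 ≈ 150.63*I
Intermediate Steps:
h = -32 (h = 8*(-4) = -32)
O(S) = 4 + S² (O(S) = S² + 4 = 4 + S²)
X(J) = 1028 + J² - 3*J (X(J) = (J² - 3*J) + (4 + (-32)²) = (J² - 3*J) + (4 + 1024) = (J² - 3*J) + 1028 = 1028 + J² - 3*J)
√(X(162) - 49475) = √((1028 + 162² - 3*162) - 49475) = √((1028 + 26244 - 486) - 49475) = √(26786 - 49475) = √(-22689) = 3*I*√2521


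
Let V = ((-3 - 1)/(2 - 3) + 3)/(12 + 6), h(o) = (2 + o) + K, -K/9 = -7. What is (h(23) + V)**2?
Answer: 2531281/324 ≈ 7812.6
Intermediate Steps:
K = 63 (K = -9*(-7) = 63)
h(o) = 65 + o (h(o) = (2 + o) + 63 = 65 + o)
V = 7/18 (V = (-4/(-1) + 3)/18 = (-4*(-1) + 3)/18 = (4 + 3)/18 = (1/18)*7 = 7/18 ≈ 0.38889)
(h(23) + V)**2 = ((65 + 23) + 7/18)**2 = (88 + 7/18)**2 = (1591/18)**2 = 2531281/324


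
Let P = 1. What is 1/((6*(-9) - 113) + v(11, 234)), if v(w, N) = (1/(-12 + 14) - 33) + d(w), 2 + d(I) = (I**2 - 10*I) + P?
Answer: -2/379 ≈ -0.0052770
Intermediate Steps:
d(I) = -1 + I**2 - 10*I (d(I) = -2 + ((I**2 - 10*I) + 1) = -2 + (1 + I**2 - 10*I) = -1 + I**2 - 10*I)
v(w, N) = -67/2 + w**2 - 10*w (v(w, N) = (1/(-12 + 14) - 33) + (-1 + w**2 - 10*w) = (1/2 - 33) + (-1 + w**2 - 10*w) = -65/2 + (-1 + w**2 - 10*w) = -67/2 + w**2 - 10*w)
1/((6*(-9) - 113) + v(11, 234)) = 1/((6*(-9) - 113) + (-67/2 + 11**2 - 10*11)) = 1/((-54 - 113) + (-67/2 + 121 - 110)) = 1/(-167 - 45/2) = 1/(-379/2) = -2/379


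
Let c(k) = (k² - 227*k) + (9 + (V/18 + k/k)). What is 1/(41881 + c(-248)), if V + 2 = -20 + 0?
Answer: 9/1437208 ≈ 6.2621e-6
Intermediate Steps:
V = -22 (V = -2 + (-20 + 0) = -2 - 20 = -22)
c(k) = 79/9 + k² - 227*k (c(k) = (k² - 227*k) + (9 + (-22/18 + k/k)) = (k² - 227*k) + (9 + (-22*1/18 + 1)) = (k² - 227*k) + (9 + (-11/9 + 1)) = (k² - 227*k) + (9 - 2/9) = (k² - 227*k) + 79/9 = 79/9 + k² - 227*k)
1/(41881 + c(-248)) = 1/(41881 + (79/9 + (-248)² - 227*(-248))) = 1/(41881 + (79/9 + 61504 + 56296)) = 1/(41881 + 1060279/9) = 1/(1437208/9) = 9/1437208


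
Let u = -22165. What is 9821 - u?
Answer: 31986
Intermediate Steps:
9821 - u = 9821 - 1*(-22165) = 9821 + 22165 = 31986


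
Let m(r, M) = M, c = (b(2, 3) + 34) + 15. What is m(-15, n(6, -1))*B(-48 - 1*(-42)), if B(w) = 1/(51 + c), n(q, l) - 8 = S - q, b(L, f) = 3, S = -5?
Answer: -3/103 ≈ -0.029126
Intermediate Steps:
n(q, l) = 3 - q (n(q, l) = 8 + (-5 - q) = 3 - q)
c = 52 (c = (3 + 34) + 15 = 37 + 15 = 52)
B(w) = 1/103 (B(w) = 1/(51 + 52) = 1/103)
m(-15, n(6, -1))*B(-48 - 1*(-42)) = (3 - 1*6)*(1/103) = (3 - 6)*(1/103) = -3*1/103 = -3/103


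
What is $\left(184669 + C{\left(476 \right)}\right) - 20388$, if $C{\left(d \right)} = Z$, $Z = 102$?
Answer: $164383$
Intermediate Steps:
$C{\left(d \right)} = 102$
$\left(184669 + C{\left(476 \right)}\right) - 20388 = \left(184669 + 102\right) - 20388 = 184771 - 20388 = 164383$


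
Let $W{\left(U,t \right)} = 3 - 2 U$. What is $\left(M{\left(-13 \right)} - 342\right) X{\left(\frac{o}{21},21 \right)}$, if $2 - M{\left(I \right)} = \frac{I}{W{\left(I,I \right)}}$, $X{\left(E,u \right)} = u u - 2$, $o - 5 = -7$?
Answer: $- \frac{4322833}{29} \approx -1.4906 \cdot 10^{5}$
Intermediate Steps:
$o = -2$ ($o = 5 - 7 = -2$)
$X{\left(E,u \right)} = -2 + u^{2}$ ($X{\left(E,u \right)} = u^{2} - 2 = -2 + u^{2}$)
$M{\left(I \right)} = 2 - \frac{I}{3 - 2 I}$
$\left(M{\left(-13 \right)} - 342\right) X{\left(\frac{o}{21},21 \right)} = \left(\frac{-6 + 5 \left(-13\right)}{-3 + 2 \left(-13\right)} - 342\right) \left(-2 + 21^{2}\right) = \left(\frac{-6 - 65}{-3 - 26} - 342\right) \left(-2 + 441\right) = \left(\frac{1}{-29} \left(-71\right) - 342\right) 439 = \left(\left(- \frac{1}{29}\right) \left(-71\right) - 342\right) 439 = \left(\frac{71}{29} - 342\right) 439 = \left(- \frac{9847}{29}\right) 439 = - \frac{4322833}{29}$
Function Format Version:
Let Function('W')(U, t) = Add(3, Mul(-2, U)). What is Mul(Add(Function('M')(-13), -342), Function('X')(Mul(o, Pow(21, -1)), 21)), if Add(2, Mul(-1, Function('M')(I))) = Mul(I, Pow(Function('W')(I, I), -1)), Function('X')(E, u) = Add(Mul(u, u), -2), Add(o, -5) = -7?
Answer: Rational(-4322833, 29) ≈ -1.4906e+5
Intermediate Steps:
o = -2 (o = Add(5, -7) = -2)
Function('X')(E, u) = Add(-2, Pow(u, 2)) (Function('X')(E, u) = Add(Pow(u, 2), -2) = Add(-2, Pow(u, 2)))
Function('M')(I) = Add(2, Mul(-1, I, Pow(Add(3, Mul(-2, I)), -1))) (Function('M')(I) = Add(2, Mul(-1, Mul(I, Pow(Add(3, Mul(-2, I)), -1)))) = Add(2, Mul(-1, I, Pow(Add(3, Mul(-2, I)), -1))))
Mul(Add(Function('M')(-13), -342), Function('X')(Mul(o, Pow(21, -1)), 21)) = Mul(Add(Mul(Pow(Add(-3, Mul(2, -13)), -1), Add(-6, Mul(5, -13))), -342), Add(-2, Pow(21, 2))) = Mul(Add(Mul(Pow(Add(-3, -26), -1), Add(-6, -65)), -342), Add(-2, 441)) = Mul(Add(Mul(Pow(-29, -1), -71), -342), 439) = Mul(Add(Mul(Rational(-1, 29), -71), -342), 439) = Mul(Add(Rational(71, 29), -342), 439) = Mul(Rational(-9847, 29), 439) = Rational(-4322833, 29)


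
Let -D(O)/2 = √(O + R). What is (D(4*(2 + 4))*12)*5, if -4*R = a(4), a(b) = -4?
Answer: -600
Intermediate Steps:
R = 1 (R = -¼*(-4) = 1)
D(O) = -2*√(1 + O) (D(O) = -2*√(O + 1) = -2*√(1 + O))
(D(4*(2 + 4))*12)*5 = (-2*√(1 + 4*(2 + 4))*12)*5 = (-2*√(1 + 4*6)*12)*5 = (-2*√(1 + 24)*12)*5 = (-2*√25*12)*5 = (-2*5*12)*5 = -10*12*5 = -120*5 = -600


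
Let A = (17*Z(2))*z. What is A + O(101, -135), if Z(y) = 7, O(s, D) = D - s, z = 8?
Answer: 716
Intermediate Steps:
A = 952 (A = (17*7)*8 = 119*8 = 952)
A + O(101, -135) = 952 + (-135 - 1*101) = 952 + (-135 - 101) = 952 - 236 = 716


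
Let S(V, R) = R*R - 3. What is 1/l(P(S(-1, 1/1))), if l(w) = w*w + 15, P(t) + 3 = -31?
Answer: 1/1171 ≈ 0.00085397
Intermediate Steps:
S(V, R) = -3 + R² (S(V, R) = R² - 3 = -3 + R²)
P(t) = -34 (P(t) = -3 - 31 = -34)
l(w) = 15 + w² (l(w) = w² + 15 = 15 + w²)
1/l(P(S(-1, 1/1))) = 1/(15 + (-34)²) = 1/(15 + 1156) = 1/1171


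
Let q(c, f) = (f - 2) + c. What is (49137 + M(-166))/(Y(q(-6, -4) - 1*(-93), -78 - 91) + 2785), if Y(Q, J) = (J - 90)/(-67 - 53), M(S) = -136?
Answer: 5880120/334459 ≈ 17.581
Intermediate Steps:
q(c, f) = -2 + c + f (q(c, f) = (-2 + f) + c = -2 + c + f)
Y(Q, J) = ¾ - J/120 (Y(Q, J) = (-90 + J)/(-120) = (-90 + J)*(-1/120) = ¾ - J/120)
(49137 + M(-166))/(Y(q(-6, -4) - 1*(-93), -78 - 91) + 2785) = (49137 - 136)/((¾ - (-78 - 91)/120) + 2785) = 49001/((¾ - 1/120*(-169)) + 2785) = 49001/((¾ + 169/120) + 2785) = 49001/(259/120 + 2785) = 49001/(334459/120) = 49001*(120/334459) = 5880120/334459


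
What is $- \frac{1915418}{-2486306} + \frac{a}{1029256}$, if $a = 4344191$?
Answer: $\frac{6386221808727}{1279522684168} \approx 4.9911$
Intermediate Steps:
$- \frac{1915418}{-2486306} + \frac{a}{1029256} = - \frac{1915418}{-2486306} + \frac{4344191}{1029256} = \left(-1915418\right) \left(- \frac{1}{2486306}\right) + 4344191 \cdot \frac{1}{1029256} = \frac{957709}{1243153} + \frac{4344191}{1029256} = \frac{6386221808727}{1279522684168}$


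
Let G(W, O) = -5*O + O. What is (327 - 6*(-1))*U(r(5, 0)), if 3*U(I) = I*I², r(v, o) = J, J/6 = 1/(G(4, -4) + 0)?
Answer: 2997/512 ≈ 5.8535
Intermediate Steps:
G(W, O) = -4*O
J = 3/8 (J = 6/(-4*(-4) + 0) = 6/(16 + 0) = 6/16 = 6*(1/16) = 3/8 ≈ 0.37500)
r(v, o) = 3/8
U(I) = I³/3 (U(I) = (I*I²)/3 = I³/3)
(327 - 6*(-1))*U(r(5, 0)) = (327 - 6*(-1))*((3/8)³/3) = (327 + 6)*((⅓)*(27/512)) = 333*(9/512) = 2997/512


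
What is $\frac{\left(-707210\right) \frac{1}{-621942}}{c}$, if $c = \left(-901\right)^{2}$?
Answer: $\frac{353605}{252446568771} \approx 1.4007 \cdot 10^{-6}$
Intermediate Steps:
$c = 811801$
$\frac{\left(-707210\right) \frac{1}{-621942}}{c} = \frac{\left(-707210\right) \frac{1}{-621942}}{811801} = \left(-707210\right) \left(- \frac{1}{621942}\right) \frac{1}{811801} = \frac{353605}{310971} \cdot \frac{1}{811801} = \frac{353605}{252446568771}$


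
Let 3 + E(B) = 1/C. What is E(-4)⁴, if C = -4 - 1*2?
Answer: 130321/1296 ≈ 100.56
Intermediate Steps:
C = -6 (C = -4 - 2 = -6)
E(B) = -19/6 (E(B) = -3 + 1/(-6) = -3 - ⅙ = -19/6)
E(-4)⁴ = (-19/6)⁴ = 130321/1296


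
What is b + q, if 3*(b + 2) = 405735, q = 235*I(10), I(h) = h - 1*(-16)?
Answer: 141353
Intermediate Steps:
I(h) = 16 + h (I(h) = h + 16 = 16 + h)
q = 6110 (q = 235*(16 + 10) = 235*26 = 6110)
b = 135243 (b = -2 + (⅓)*405735 = -2 + 135245 = 135243)
b + q = 135243 + 6110 = 141353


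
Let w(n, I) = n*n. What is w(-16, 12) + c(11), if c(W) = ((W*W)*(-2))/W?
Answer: 234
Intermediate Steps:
w(n, I) = n²
c(W) = -2*W (c(W) = (W²*(-2))/W = (-2*W²)/W = -2*W)
w(-16, 12) + c(11) = (-16)² - 2*11 = 256 - 22 = 234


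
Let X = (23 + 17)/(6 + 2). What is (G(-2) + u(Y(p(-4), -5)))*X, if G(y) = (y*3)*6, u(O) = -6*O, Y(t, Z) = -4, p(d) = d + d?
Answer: -60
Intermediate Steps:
p(d) = 2*d
X = 5 (X = 40/8 = 40*(1/8) = 5)
G(y) = 18*y (G(y) = (3*y)*6 = 18*y)
(G(-2) + u(Y(p(-4), -5)))*X = (18*(-2) - 6*(-4))*5 = (-36 + 24)*5 = -12*5 = -60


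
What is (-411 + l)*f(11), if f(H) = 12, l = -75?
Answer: -5832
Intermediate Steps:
(-411 + l)*f(11) = (-411 - 75)*12 = -486*12 = -5832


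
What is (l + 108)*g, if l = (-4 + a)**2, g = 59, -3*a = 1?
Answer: 67319/9 ≈ 7479.9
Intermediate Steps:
a = -1/3 (a = -1/3*1 = -1/3 ≈ -0.33333)
l = 169/9 (l = (-4 - 1/3)**2 = (-13/3)**2 = 169/9 ≈ 18.778)
(l + 108)*g = (169/9 + 108)*59 = (1141/9)*59 = 67319/9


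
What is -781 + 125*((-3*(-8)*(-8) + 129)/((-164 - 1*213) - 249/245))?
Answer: -70402159/92614 ≈ -760.17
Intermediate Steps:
-781 + 125*((-3*(-8)*(-8) + 129)/((-164 - 1*213) - 249/245)) = -781 + 125*((24*(-8) + 129)/((-164 - 213) - 249*1/245)) = -781 + 125*((-192 + 129)/(-377 - 249/245)) = -781 + 125*(-63/(-92614/245)) = -781 + 125*(-63*(-245/92614)) = -781 + 125*(15435/92614) = -781 + 1929375/92614 = -70402159/92614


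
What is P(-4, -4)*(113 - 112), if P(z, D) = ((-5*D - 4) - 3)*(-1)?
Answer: -13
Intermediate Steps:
P(z, D) = 7 + 5*D (P(z, D) = ((-4 - 5*D) - 3)*(-1) = (-7 - 5*D)*(-1) = 7 + 5*D)
P(-4, -4)*(113 - 112) = (7 + 5*(-4))*(113 - 112) = (7 - 20)*1 = -13*1 = -13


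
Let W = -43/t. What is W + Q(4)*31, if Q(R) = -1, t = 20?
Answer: -663/20 ≈ -33.150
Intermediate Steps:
W = -43/20 ≈ -2.1500
W + Q(4)*31 = -43/20 - 1*31 = -43/20 - 31 = -663/20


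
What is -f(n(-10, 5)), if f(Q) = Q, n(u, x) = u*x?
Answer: 50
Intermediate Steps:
-f(n(-10, 5)) = -(-10)*5 = -1*(-50) = 50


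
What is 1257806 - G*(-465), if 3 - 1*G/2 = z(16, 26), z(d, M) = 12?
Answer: 1249436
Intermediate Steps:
G = -18 (G = 6 - 2*12 = 6 - 24 = -18)
1257806 - G*(-465) = 1257806 - (-18)*(-465) = 1257806 - 1*8370 = 1257806 - 8370 = 1249436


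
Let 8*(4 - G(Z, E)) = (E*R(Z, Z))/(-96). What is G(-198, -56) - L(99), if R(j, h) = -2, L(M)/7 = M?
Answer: -33065/48 ≈ -688.85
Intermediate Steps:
L(M) = 7*M
G(Z, E) = 4 - E/384 (G(Z, E) = 4 - E*(-2)/(8*(-96)) = 4 - (-2*E)*(-1)/(8*96) = 4 - E/384)
G(-198, -56) - L(99) = (4 - 1/384*(-56)) - 7*99 = (4 + 7/48) - 1*693 = 199/48 - 693 = -33065/48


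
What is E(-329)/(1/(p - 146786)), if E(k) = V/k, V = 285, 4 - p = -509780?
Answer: -103454430/329 ≈ -3.1445e+5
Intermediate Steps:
p = 509784 (p = 4 - 1*(-509780) = 4 + 509780 = 509784)
E(k) = 285/k
E(-329)/(1/(p - 146786)) = (285/(-329))/(1/(509784 - 146786)) = (285*(-1/329))/(1/362998) = -285/(329*1/362998) = -285/329*362998 = -103454430/329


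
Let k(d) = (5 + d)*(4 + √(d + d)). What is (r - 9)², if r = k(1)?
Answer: 297 + 180*√2 ≈ 551.56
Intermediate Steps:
k(d) = (4 + √2*√d)*(5 + d) (k(d) = (5 + d)*(4 + √(2*d)) = (5 + d)*(4 + √2*√d) = (4 + √2*√d)*(5 + d))
r = 24 + 6*√2 (r = 20 + 4*1 + √2*1^(3/2) + 5*√2*√1 = 20 + 4 + √2*1 + 5*√2*1 = 20 + 4 + √2 + 5*√2 = 24 + 6*√2 ≈ 32.485)
(r - 9)² = ((24 + 6*√2) - 9)² = (15 + 6*√2)²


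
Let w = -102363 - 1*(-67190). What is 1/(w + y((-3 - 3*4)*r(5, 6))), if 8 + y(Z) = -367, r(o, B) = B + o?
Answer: -1/35548 ≈ -2.8131e-5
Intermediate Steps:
y(Z) = -375 (y(Z) = -8 - 367 = -375)
w = -35173 (w = -102363 + 67190 = -35173)
1/(w + y((-3 - 3*4)*r(5, 6))) = 1/(-35173 - 375) = 1/(-35548) = -1/35548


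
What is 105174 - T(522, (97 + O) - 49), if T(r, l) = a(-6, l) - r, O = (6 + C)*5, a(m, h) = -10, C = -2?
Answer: 105706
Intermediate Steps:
O = 20 (O = (6 - 2)*5 = 4*5 = 20)
T(r, l) = -10 - r
105174 - T(522, (97 + O) - 49) = 105174 - (-10 - 1*522) = 105174 - (-10 - 522) = 105174 - 1*(-532) = 105174 + 532 = 105706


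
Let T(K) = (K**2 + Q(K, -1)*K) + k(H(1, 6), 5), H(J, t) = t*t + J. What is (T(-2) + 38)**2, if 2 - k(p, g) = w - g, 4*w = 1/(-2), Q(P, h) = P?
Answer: 180625/64 ≈ 2822.3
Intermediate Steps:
H(J, t) = J + t**2 (H(J, t) = t**2 + J = J + t**2)
w = -1/8 (w = (1/4)/(-2) = (1/4)*(-1/2) = -1/8 ≈ -0.12500)
k(p, g) = 17/8 + g (k(p, g) = 2 - (-1/8 - g) = 2 + (1/8 + g) = 17/8 + g)
T(K) = 57/8 + 2*K**2 (T(K) = (K**2 + K*K) + (17/8 + 5) = (K**2 + K**2) + 57/8 = 2*K**2 + 57/8 = 57/8 + 2*K**2)
(T(-2) + 38)**2 = ((57/8 + 2*(-2)**2) + 38)**2 = ((57/8 + 2*4) + 38)**2 = ((57/8 + 8) + 38)**2 = (121/8 + 38)**2 = (425/8)**2 = 180625/64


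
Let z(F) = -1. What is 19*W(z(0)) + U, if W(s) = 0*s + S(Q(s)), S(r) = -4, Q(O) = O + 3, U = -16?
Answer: -92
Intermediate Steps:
Q(O) = 3 + O
W(s) = -4 (W(s) = 0*s - 4 = 0 - 4 = -4)
19*W(z(0)) + U = 19*(-4) - 16 = -76 - 16 = -92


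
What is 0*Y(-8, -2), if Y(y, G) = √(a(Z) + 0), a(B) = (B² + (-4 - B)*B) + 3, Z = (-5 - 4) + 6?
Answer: 0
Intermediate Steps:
Z = -3 (Z = -9 + 6 = -3)
a(B) = 3 + B² + B*(-4 - B) (a(B) = (B² + B*(-4 - B)) + 3 = 3 + B² + B*(-4 - B))
Y(y, G) = √15 (Y(y, G) = √((3 - 4*(-3)) + 0) = √((3 + 12) + 0) = √(15 + 0) = √15)
0*Y(-8, -2) = 0*√15 = 0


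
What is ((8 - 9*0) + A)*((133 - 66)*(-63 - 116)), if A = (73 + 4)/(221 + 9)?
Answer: -22990581/230 ≈ -99959.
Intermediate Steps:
A = 77/230 ≈ 0.33478
((8 - 9*0) + A)*((133 - 66)*(-63 - 116)) = ((8 - 9*0) + 77/230)*((133 - 66)*(-63 - 116)) = ((8 + 0) + 77/230)*(67*(-179)) = (8 + 77/230)*(-11993) = (1917/230)*(-11993) = -22990581/230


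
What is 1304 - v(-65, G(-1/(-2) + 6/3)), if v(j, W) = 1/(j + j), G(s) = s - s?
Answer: 169521/130 ≈ 1304.0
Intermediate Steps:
G(s) = 0
v(j, W) = 1/(2*j)
1304 - v(-65, G(-1/(-2) + 6/3)) = 1304 - 1/(2*(-65)) = 1304 - (-1)/(2*65) = 1304 - 1*(-1/130) = 1304 + 1/130 = 169521/130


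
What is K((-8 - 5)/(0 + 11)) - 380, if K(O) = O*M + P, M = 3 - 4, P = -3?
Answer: -4200/11 ≈ -381.82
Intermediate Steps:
M = -1
K(O) = -3 - O (K(O) = O*(-1) - 3 = -O - 3 = -3 - O)
K((-8 - 5)/(0 + 11)) - 380 = (-3 - (-8 - 5)/(0 + 11)) - 380 = (-3 - (-13)/11) - 380 = (-3 - 1*(-13/11)) - 380 = (-3 + 13/11) - 380 = -20/11 - 380 = -4200/11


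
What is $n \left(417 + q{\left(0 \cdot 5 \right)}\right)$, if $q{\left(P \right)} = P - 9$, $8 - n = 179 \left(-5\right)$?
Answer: $368424$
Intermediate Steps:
$n = 903$ ($n = 8 - 179 \left(-5\right) = 8 - -895 = 8 + 895 = 903$)
$q{\left(P \right)} = -9 + P$
$n \left(417 + q{\left(0 \cdot 5 \right)}\right) = 903 \left(417 + \left(-9 + 0 \cdot 5\right)\right) = 903 \left(417 + \left(-9 + 0\right)\right) = 903 \left(417 - 9\right) = 903 \cdot 408 = 368424$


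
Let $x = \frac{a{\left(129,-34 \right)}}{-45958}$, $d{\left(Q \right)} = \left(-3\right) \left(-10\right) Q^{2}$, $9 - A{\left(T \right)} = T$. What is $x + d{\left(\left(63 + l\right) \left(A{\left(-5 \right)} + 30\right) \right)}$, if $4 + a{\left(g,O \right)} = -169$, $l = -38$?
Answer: $\frac{1668275400173}{45958} \approx 3.63 \cdot 10^{7}$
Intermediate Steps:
$A{\left(T \right)} = 9 - T$
$a{\left(g,O \right)} = -173$ ($a{\left(g,O \right)} = -4 - 169 = -173$)
$d{\left(Q \right)} = 30 Q^{2}$
$x = \frac{173}{45958}$ ($x = - \frac{173}{-45958} = \left(-173\right) \left(- \frac{1}{45958}\right) = \frac{173}{45958} \approx 0.0037643$)
$x + d{\left(\left(63 + l\right) \left(A{\left(-5 \right)} + 30\right) \right)} = \frac{173}{45958} + 30 \left(\left(63 - 38\right) \left(\left(9 - -5\right) + 30\right)\right)^{2} = \frac{173}{45958} + 30 \left(25 \left(\left(9 + 5\right) + 30\right)\right)^{2} = \frac{173}{45958} + 30 \left(25 \left(14 + 30\right)\right)^{2} = \frac{173}{45958} + 30 \left(25 \cdot 44\right)^{2} = \frac{173}{45958} + 30 \cdot 1100^{2} = \frac{173}{45958} + 30 \cdot 1210000 = \frac{173}{45958} + 36300000 = \frac{1668275400173}{45958}$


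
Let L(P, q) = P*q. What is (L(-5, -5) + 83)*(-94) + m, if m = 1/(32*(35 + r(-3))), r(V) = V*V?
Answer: -14294015/1408 ≈ -10152.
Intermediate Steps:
r(V) = V²
m = 1/1408 (m = 1/(32*(35 + (-3)²)) = 1/(32*(35 + 9)) = 1/(32*44) = 1/1408 ≈ 0.00071023)
(L(-5, -5) + 83)*(-94) + m = (-5*(-5) + 83)*(-94) + 1/1408 = (25 + 83)*(-94) + 1/1408 = 108*(-94) + 1/1408 = -10152 + 1/1408 = -14294015/1408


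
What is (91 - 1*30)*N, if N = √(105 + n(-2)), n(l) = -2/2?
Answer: 122*√26 ≈ 622.08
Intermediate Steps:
n(l) = -1 (n(l) = -2*½ = -1)
N = 2*√26 (N = √(105 - 1) = √104 = 2*√26 ≈ 10.198)
(91 - 1*30)*N = (91 - 1*30)*(2*√26) = (91 - 30)*(2*√26) = 61*(2*√26) = 122*√26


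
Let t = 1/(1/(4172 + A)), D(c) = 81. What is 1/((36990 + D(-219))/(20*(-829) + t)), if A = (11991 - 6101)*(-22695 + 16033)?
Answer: -39251588/37071 ≈ -1058.8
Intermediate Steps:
A = -39239180 (A = 5890*(-6662) = -39239180)
t = -39235008 (t = 1/(1/(4172 - 39239180)) = 1/(1/(-39235008)) = 1/(-1/39235008) = -39235008)
1/((36990 + D(-219))/(20*(-829) + t)) = 1/((36990 + 81)/(20*(-829) - 39235008)) = 1/(37071/(-16580 - 39235008)) = 1/(37071/(-39251588)) = 1/(37071*(-1/39251588)) = 1/(-37071/39251588) = -39251588/37071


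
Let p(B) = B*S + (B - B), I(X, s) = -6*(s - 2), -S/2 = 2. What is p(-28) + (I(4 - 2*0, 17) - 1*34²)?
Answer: -1134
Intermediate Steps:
S = -4 (S = -2*2 = -4)
I(X, s) = 12 - 6*s (I(X, s) = -6*(-2 + s) = 12 - 6*s)
p(B) = -4*B (p(B) = B*(-4) + (B - B) = -4*B + 0 = -4*B)
p(-28) + (I(4 - 2*0, 17) - 1*34²) = -4*(-28) + ((12 - 6*17) - 1*34²) = 112 + ((12 - 102) - 1*1156) = 112 + (-90 - 1156) = 112 - 1246 = -1134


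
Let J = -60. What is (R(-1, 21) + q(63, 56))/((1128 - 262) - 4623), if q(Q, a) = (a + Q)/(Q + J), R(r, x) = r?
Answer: -116/11271 ≈ -0.010292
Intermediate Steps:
q(Q, a) = (Q + a)/(-60 + Q) (q(Q, a) = (a + Q)/(Q - 60) = (Q + a)/(-60 + Q))
(R(-1, 21) + q(63, 56))/((1128 - 262) - 4623) = (-1 + (63 + 56)/(-60 + 63))/((1128 - 262) - 4623) = (-1 + 119/3)/(866 - 4623) = (-1 + (1/3)*119)/(-3757) = (-1 + 119/3)*(-1/3757) = (116/3)*(-1/3757) = -116/11271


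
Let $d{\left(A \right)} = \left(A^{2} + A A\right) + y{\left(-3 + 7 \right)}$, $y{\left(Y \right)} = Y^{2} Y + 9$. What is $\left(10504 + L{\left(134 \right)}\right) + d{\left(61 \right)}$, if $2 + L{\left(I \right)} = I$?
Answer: $18151$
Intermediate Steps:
$L{\left(I \right)} = -2 + I$
$y{\left(Y \right)} = 9 + Y^{3}$ ($y{\left(Y \right)} = Y^{3} + 9 = 9 + Y^{3}$)
$d{\left(A \right)} = 73 + 2 A^{2}$ ($d{\left(A \right)} = \left(A^{2} + A A\right) + \left(9 + \left(-3 + 7\right)^{3}\right) = \left(A^{2} + A^{2}\right) + \left(9 + 4^{3}\right) = 2 A^{2} + \left(9 + 64\right) = 2 A^{2} + 73 = 73 + 2 A^{2}$)
$\left(10504 + L{\left(134 \right)}\right) + d{\left(61 \right)} = \left(10504 + \left(-2 + 134\right)\right) + \left(73 + 2 \cdot 61^{2}\right) = \left(10504 + 132\right) + \left(73 + 2 \cdot 3721\right) = 10636 + \left(73 + 7442\right) = 10636 + 7515 = 18151$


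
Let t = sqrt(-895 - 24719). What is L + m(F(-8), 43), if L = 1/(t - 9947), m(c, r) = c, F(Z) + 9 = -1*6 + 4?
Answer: -1088662600/98968423 - 3*I*sqrt(2846)/98968423 ≈ -11.0 - 1.6171e-6*I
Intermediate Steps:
F(Z) = -11 (F(Z) = -9 + (-1*6 + 4) = -9 + (-6 + 4) = -9 - 2 = -11)
t = 3*I*sqrt(2846) (t = sqrt(-25614) = 3*I*sqrt(2846) ≈ 160.04*I)
L = 1/(-9947 + 3*I*sqrt(2846)) (L = 1/(3*I*sqrt(2846) - 9947) = 1/(-9947 + 3*I*sqrt(2846)) ≈ -0.00010051 - 1.617e-6*I)
L + m(F(-8), 43) = (-9947/98968423 - 3*I*sqrt(2846)/98968423) - 11 = -1088662600/98968423 - 3*I*sqrt(2846)/98968423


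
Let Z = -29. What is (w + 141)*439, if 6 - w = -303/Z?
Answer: 1738440/29 ≈ 59946.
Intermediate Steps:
w = -129/29 (w = 6 - (-303)/(-29) = 6 - (-303)*(-1)/29 = 6 - 1*303/29 = 6 - 303/29 = -129/29 ≈ -4.4483)
(w + 141)*439 = (-129/29 + 141)*439 = (3960/29)*439 = 1738440/29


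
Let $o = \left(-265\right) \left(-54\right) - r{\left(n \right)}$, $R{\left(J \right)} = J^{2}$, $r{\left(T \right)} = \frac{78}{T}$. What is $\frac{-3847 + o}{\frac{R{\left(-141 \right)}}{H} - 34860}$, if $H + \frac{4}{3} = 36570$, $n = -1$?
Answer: $- \frac{1156410946}{3824291517} \approx -0.30239$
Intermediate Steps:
$H = \frac{109706}{3}$ ($H = - \frac{4}{3} + 36570 = \frac{109706}{3} \approx 36569.0$)
$o = 14388$ ($o = \left(-265\right) \left(-54\right) - \frac{78}{-1} = 14310 - 78 \left(-1\right) = 14310 - -78 = 14310 + 78 = 14388$)
$\frac{-3847 + o}{\frac{R{\left(-141 \right)}}{H} - 34860} = \frac{-3847 + 14388}{\frac{\left(-141\right)^{2}}{\frac{109706}{3}} - 34860} = \frac{10541}{19881 \cdot \frac{3}{109706} - 34860} = \frac{10541}{\frac{59643}{109706} - 34860} = \frac{10541}{- \frac{3824291517}{109706}} = 10541 \left(- \frac{109706}{3824291517}\right) = - \frac{1156410946}{3824291517}$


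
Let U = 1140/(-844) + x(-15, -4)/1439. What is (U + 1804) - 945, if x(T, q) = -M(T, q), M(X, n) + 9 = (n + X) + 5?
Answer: 260412049/303629 ≈ 857.67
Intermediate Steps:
M(X, n) = -4 + X + n (M(X, n) = -9 + ((n + X) + 5) = -9 + ((X + n) + 5) = -9 + (5 + X + n) = -4 + X + n)
x(T, q) = 4 - T - q (x(T, q) = -(-4 + T + q) = 4 - T - q)
U = -405262/303629 (U = 1140/(-844) + (4 - 1*(-15) - 1*(-4))/1439 = 1140*(-1/844) + (4 + 15 + 4)*(1/1439) = -285/211 + 23*(1/1439) = -285/211 + 23/1439 = -405262/303629 ≈ -1.3347)
(U + 1804) - 945 = (-405262/303629 + 1804) - 945 = 547341454/303629 - 945 = 260412049/303629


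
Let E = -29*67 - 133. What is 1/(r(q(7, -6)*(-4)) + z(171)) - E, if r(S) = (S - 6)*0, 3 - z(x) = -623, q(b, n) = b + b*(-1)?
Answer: 1299577/626 ≈ 2076.0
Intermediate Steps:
q(b, n) = 0 (q(b, n) = b - b = 0)
z(x) = 626 (z(x) = 3 - 1*(-623) = 3 + 623 = 626)
r(S) = 0 (r(S) = (-6 + S)*0 = 0)
E = -2076 (E = -1943 - 133 = -2076)
1/(r(q(7, -6)*(-4)) + z(171)) - E = 1/(0 + 626) - 1*(-2076) = 1/626 + 2076 = 1299577/626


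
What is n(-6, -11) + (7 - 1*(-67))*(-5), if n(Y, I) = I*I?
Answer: -249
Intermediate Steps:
n(Y, I) = I**2
n(-6, -11) + (7 - 1*(-67))*(-5) = (-11)**2 + (7 - 1*(-67))*(-5) = 121 + (7 + 67)*(-5) = 121 + 74*(-5) = 121 - 370 = -249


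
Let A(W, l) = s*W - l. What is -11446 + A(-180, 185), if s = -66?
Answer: 249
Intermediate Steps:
A(W, l) = -l - 66*W (A(W, l) = -66*W - l = -l - 66*W)
-11446 + A(-180, 185) = -11446 + (-1*185 - 66*(-180)) = -11446 + (-185 + 11880) = -11446 + 11695 = 249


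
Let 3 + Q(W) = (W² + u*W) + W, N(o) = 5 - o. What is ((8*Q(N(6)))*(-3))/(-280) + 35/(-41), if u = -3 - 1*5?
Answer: -122/287 ≈ -0.42509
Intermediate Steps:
u = -8 (u = -3 - 5 = -8)
Q(W) = -3 + W² - 7*W (Q(W) = -3 + ((W² - 8*W) + W) = -3 + (W² - 7*W) = -3 + W² - 7*W)
((8*Q(N(6)))*(-3))/(-280) + 35/(-41) = ((8*(-3 + (5 - 1*6)² - 7*(5 - 1*6)))*(-3))/(-280) + 35/(-41) = ((8*(-3 + (5 - 6)² - 7*(5 - 6)))*(-3))*(-1/280) + 35*(-1/41) = ((8*(-3 + (-1)² - 7*(-1)))*(-3))*(-1/280) - 35/41 = ((8*(-3 + 1 + 7))*(-3))*(-1/280) - 35/41 = ((8*5)*(-3))*(-1/280) - 35/41 = (40*(-3))*(-1/280) - 35/41 = -120*(-1/280) - 35/41 = 3/7 - 35/41 = -122/287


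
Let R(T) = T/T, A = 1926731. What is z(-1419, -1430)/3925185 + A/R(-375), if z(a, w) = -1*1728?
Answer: 2520925206169/1308395 ≈ 1.9267e+6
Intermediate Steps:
R(T) = 1
z(a, w) = -1728
z(-1419, -1430)/3925185 + A/R(-375) = -1728/3925185 + 1926731/1 = -1728*1/3925185 + 1926731*1 = -576/1308395 + 1926731 = 2520925206169/1308395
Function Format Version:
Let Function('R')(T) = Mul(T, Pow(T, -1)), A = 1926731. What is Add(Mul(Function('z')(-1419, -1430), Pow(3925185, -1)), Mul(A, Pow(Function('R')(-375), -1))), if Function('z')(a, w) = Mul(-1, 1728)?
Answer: Rational(2520925206169, 1308395) ≈ 1.9267e+6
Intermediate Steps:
Function('R')(T) = 1
Function('z')(a, w) = -1728
Add(Mul(Function('z')(-1419, -1430), Pow(3925185, -1)), Mul(A, Pow(Function('R')(-375), -1))) = Add(Mul(-1728, Pow(3925185, -1)), Mul(1926731, Pow(1, -1))) = Add(Mul(-1728, Rational(1, 3925185)), Mul(1926731, 1)) = Add(Rational(-576, 1308395), 1926731) = Rational(2520925206169, 1308395)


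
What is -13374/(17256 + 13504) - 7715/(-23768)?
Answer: -10069979/91387960 ≈ -0.11019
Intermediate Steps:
-13374/(17256 + 13504) - 7715/(-23768) = -13374/30760 - 7715*(-1/23768) = -13374*1/30760 + 7715/23768 = -6687/15380 + 7715/23768 = -10069979/91387960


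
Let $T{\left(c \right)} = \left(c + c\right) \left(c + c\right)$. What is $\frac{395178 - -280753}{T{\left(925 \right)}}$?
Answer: $\frac{675931}{3422500} \approx 0.1975$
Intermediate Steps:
$T{\left(c \right)} = 4 c^{2}$ ($T{\left(c \right)} = 2 c 2 c = 4 c^{2}$)
$\frac{395178 - -280753}{T{\left(925 \right)}} = \frac{395178 - -280753}{4 \cdot 925^{2}} = \frac{395178 + 280753}{4 \cdot 855625} = \frac{675931}{3422500}$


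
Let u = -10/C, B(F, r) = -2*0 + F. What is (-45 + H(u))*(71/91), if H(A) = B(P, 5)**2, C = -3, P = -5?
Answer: -1420/91 ≈ -15.604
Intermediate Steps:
B(F, r) = F (B(F, r) = 0 + F = F)
u = 10/3 (u = -10/(-3) = -10*(-1/3) = 10/3 ≈ 3.3333)
H(A) = 25 (H(A) = (-5)**2 = 25)
(-45 + H(u))*(71/91) = (-45 + 25)*(71/91) = -1420/91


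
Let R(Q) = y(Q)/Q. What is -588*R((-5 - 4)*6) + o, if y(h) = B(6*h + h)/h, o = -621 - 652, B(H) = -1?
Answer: -309290/243 ≈ -1272.8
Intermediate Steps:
o = -1273
y(h) = -1/h
R(Q) = -1/Q² (R(Q) = (-1/Q)/Q = -1/Q²)
-588*R((-5 - 4)*6) + o = -(-588)/((-5 - 4)*6)² - 1273 = -(-588)/(-9*6)² - 1273 = -(-588)/(-54)² - 1273 = -(-588)/2916 - 1273 = -588*(-1/2916) - 1273 = 49/243 - 1273 = -309290/243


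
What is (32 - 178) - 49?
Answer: -195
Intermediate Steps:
(32 - 178) - 49 = -146 - 49 = -195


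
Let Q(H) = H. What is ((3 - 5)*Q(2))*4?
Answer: -16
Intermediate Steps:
((3 - 5)*Q(2))*4 = ((3 - 5)*2)*4 = -2*2*4 = -4*4 = -16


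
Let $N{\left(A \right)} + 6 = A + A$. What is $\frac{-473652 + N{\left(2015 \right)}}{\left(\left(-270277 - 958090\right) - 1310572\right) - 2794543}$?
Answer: $\frac{234814}{2666741} \approx 0.088053$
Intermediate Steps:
$N{\left(A \right)} = -6 + 2 A$ ($N{\left(A \right)} = -6 + \left(A + A\right) = -6 + 2 A$)
$\frac{-473652 + N{\left(2015 \right)}}{\left(\left(-270277 - 958090\right) - 1310572\right) - 2794543} = \frac{-473652 + \left(-6 + 2 \cdot 2015\right)}{\left(\left(-270277 - 958090\right) - 1310572\right) - 2794543} = \frac{-473652 + \left(-6 + 4030\right)}{\left(-1228367 - 1310572\right) - 2794543} = \frac{-473652 + 4024}{-2538939 - 2794543} = - \frac{469628}{-5333482} = \left(-469628\right) \left(- \frac{1}{5333482}\right) = \frac{234814}{2666741}$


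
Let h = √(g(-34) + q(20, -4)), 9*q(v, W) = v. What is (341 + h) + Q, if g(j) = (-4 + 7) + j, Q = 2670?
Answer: 3011 + I*√259/3 ≈ 3011.0 + 5.3645*I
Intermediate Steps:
g(j) = 3 + j
q(v, W) = v/9
h = I*√259/3 (h = √((3 - 34) + (⅑)*20) = √(-31 + 20/9) = √(-259/9) = I*√259/3 ≈ 5.3645*I)
(341 + h) + Q = (341 + I*√259/3) + 2670 = 3011 + I*√259/3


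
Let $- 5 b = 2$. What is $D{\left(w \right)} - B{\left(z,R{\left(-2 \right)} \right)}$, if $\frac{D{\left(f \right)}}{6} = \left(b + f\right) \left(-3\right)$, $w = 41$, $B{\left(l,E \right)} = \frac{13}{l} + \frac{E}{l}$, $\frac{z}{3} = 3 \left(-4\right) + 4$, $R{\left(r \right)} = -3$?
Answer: $- \frac{43823}{60} \approx -730.38$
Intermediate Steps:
$z = -24$ ($z = 3 \left(3 \left(-4\right) + 4\right) = 3 \left(-12 + 4\right) = 3 \left(-8\right) = -24$)
$b = - \frac{2}{5}$ ($b = \left(- \frac{1}{5}\right) 2 = - \frac{2}{5} \approx -0.4$)
$D{\left(f \right)} = \frac{36}{5} - 18 f$ ($D{\left(f \right)} = 6 \left(- \frac{2}{5} + f\right) \left(-3\right) = 6 \left(\frac{6}{5} - 3 f\right) = \frac{36}{5} - 18 f$)
$D{\left(w \right)} - B{\left(z,R{\left(-2 \right)} \right)} = \left(\frac{36}{5} - 738\right) - \frac{13 - 3}{-24} = \left(\frac{36}{5} - 738\right) - \left(- \frac{1}{24}\right) 10 = - \frac{3654}{5} - - \frac{5}{12} = - \frac{3654}{5} + \frac{5}{12} = - \frac{43823}{60}$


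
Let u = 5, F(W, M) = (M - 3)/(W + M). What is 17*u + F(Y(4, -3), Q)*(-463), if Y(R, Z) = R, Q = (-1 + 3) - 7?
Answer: -3619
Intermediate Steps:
Q = -5 (Q = 2 - 7 = -5)
F(W, M) = (-3 + M)/(M + W)
17*u + F(Y(4, -3), Q)*(-463) = 17*5 + ((-3 - 5)/(-5 + 4))*(-463) = 85 + (-8/(-1))*(-463) = 85 - 1*(-8)*(-463) = 85 + 8*(-463) = 85 - 3704 = -3619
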